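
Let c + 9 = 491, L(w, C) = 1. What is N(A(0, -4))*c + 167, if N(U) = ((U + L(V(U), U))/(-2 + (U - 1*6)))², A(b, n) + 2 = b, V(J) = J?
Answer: 8591/50 ≈ 171.82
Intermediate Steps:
A(b, n) = -2 + b
c = 482 (c = -9 + 491 = 482)
N(U) = (1 + U)²/(-8 + U)² (N(U) = ((U + 1)/(-2 + (U - 1*6)))² = ((1 + U)/(-2 + (U - 6)))² = ((1 + U)/(-2 + (-6 + U)))² = ((1 + U)/(-8 + U))² = (1 + U)²/(-8 + U)²)
N(A(0, -4))*c + 167 = ((1 + (-2 + 0))²/(-8 + (-2 + 0))²)*482 + 167 = ((1 - 2)²/(-8 - 2)²)*482 + 167 = ((-1)²/(-10)²)*482 + 167 = (1*(1/100))*482 + 167 = (1/100)*482 + 167 = 241/50 + 167 = 8591/50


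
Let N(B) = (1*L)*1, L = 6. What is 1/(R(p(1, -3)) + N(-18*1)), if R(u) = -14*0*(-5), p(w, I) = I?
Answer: ⅙ ≈ 0.16667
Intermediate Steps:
N(B) = 6 (N(B) = (1*6)*1 = 6*1 = 6)
R(u) = 0 (R(u) = 0*(-5) = 0)
1/(R(p(1, -3)) + N(-18*1)) = 1/(0 + 6) = 1/6 = ⅙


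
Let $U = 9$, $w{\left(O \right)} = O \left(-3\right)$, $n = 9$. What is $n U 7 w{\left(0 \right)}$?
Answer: $0$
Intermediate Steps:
$w{\left(O \right)} = - 3 O$
$n U 7 w{\left(0 \right)} = 9 \cdot 9 \cdot 7 \left(\left(-3\right) 0\right) = 81 \cdot 7 \cdot 0 = 567 \cdot 0 = 0$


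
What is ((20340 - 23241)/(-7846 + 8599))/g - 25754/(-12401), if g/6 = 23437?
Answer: 909004334221/437707208922 ≈ 2.0767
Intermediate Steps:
g = 140622 (g = 6*23437 = 140622)
((20340 - 23241)/(-7846 + 8599))/g - 25754/(-12401) = ((20340 - 23241)/(-7846 + 8599))/140622 - 25754/(-12401) = -2901/753*(1/140622) - 25754*(-1/12401) = -2901*1/753*(1/140622) + 25754/12401 = -967/251*1/140622 + 25754/12401 = -967/35296122 + 25754/12401 = 909004334221/437707208922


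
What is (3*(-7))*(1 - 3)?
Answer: 42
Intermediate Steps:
(3*(-7))*(1 - 3) = -21*(-2) = 42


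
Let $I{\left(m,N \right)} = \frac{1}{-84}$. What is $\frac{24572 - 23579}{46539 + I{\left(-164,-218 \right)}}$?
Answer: $\frac{83412}{3909275} \approx 0.021337$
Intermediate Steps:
$I{\left(m,N \right)} = - \frac{1}{84}$
$\frac{24572 - 23579}{46539 + I{\left(-164,-218 \right)}} = \frac{24572 - 23579}{46539 - \frac{1}{84}} = \frac{993}{\frac{3909275}{84}} = 993 \cdot \frac{84}{3909275} = \frac{83412}{3909275}$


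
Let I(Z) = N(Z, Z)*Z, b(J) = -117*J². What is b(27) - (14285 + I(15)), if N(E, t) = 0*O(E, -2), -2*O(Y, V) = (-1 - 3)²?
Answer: -99578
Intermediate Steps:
O(Y, V) = -8 (O(Y, V) = -(-1 - 3)²/2 = -½*(-4)² = -½*16 = -8)
N(E, t) = 0 (N(E, t) = 0*(-8) = 0)
I(Z) = 0 (I(Z) = 0*Z = 0)
b(27) - (14285 + I(15)) = -117*27² - (14285 + 0) = -117*729 - 1*14285 = -85293 - 14285 = -99578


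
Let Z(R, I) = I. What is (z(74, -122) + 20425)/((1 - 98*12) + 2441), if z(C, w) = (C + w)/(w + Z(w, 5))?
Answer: 796591/49374 ≈ 16.134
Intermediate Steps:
z(C, w) = (C + w)/(5 + w) (z(C, w) = (C + w)/(w + 5) = (C + w)/(5 + w))
(z(74, -122) + 20425)/((1 - 98*12) + 2441) = ((74 - 122)/(5 - 122) + 20425)/((1 - 98*12) + 2441) = (-48/(-117) + 20425)/((1 - 1176) + 2441) = (-1/117*(-48) + 20425)/(-1175 + 2441) = (16/39 + 20425)/1266 = (796591/39)*(1/1266) = 796591/49374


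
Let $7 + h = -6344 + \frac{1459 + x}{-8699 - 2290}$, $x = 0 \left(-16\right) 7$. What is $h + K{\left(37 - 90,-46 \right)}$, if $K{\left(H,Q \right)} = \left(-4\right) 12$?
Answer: $- \frac{70320070}{10989} \approx -6399.1$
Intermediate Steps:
$x = 0$ ($x = 0 \cdot 7 = 0$)
$K{\left(H,Q \right)} = -48$
$h = - \frac{69792598}{10989}$ ($h = -7 - \left(6344 - \frac{1459 + 0}{-8699 - 2290}\right) = -7 - \left(6344 - \frac{1459}{-10989}\right) = -7 + \left(-6344 + 1459 \left(- \frac{1}{10989}\right)\right) = -7 - \frac{69715675}{10989} = - \frac{69792598}{10989} \approx -6351.1$)
$h + K{\left(37 - 90,-46 \right)} = - \frac{69792598}{10989} - 48 = - \frac{70320070}{10989}$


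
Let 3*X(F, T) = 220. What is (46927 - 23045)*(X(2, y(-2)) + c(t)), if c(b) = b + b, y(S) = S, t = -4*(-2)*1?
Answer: 6400376/3 ≈ 2.1335e+6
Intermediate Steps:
t = 8 (t = 8*1 = 8)
X(F, T) = 220/3 (X(F, T) = (⅓)*220 = 220/3)
c(b) = 2*b
(46927 - 23045)*(X(2, y(-2)) + c(t)) = (46927 - 23045)*(220/3 + 2*8) = 23882*(220/3 + 16) = 23882*(268/3) = 6400376/3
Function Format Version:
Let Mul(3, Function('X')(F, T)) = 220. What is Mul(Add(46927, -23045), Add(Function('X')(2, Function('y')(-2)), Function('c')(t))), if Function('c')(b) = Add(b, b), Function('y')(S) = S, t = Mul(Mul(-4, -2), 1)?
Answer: Rational(6400376, 3) ≈ 2.1335e+6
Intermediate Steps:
t = 8 (t = Mul(8, 1) = 8)
Function('X')(F, T) = Rational(220, 3) (Function('X')(F, T) = Mul(Rational(1, 3), 220) = Rational(220, 3))
Function('c')(b) = Mul(2, b)
Mul(Add(46927, -23045), Add(Function('X')(2, Function('y')(-2)), Function('c')(t))) = Mul(Add(46927, -23045), Add(Rational(220, 3), Mul(2, 8))) = Mul(23882, Add(Rational(220, 3), 16)) = Mul(23882, Rational(268, 3)) = Rational(6400376, 3)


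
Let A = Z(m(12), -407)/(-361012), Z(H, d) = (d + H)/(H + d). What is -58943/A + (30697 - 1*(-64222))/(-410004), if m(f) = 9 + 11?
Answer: 8724528545986345/410004 ≈ 2.1279e+10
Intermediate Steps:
m(f) = 20
Z(H, d) = 1 (Z(H, d) = (H + d)/(H + d) = 1)
A = -1/361012 (A = 1/(-361012) = 1*(-1/361012) = -1/361012 ≈ -2.7700e-6)
-58943/A + (30697 - 1*(-64222))/(-410004) = -58943/(-1/361012) + (30697 - 1*(-64222))/(-410004) = -58943*(-361012) + (30697 + 64222)*(-1/410004) = 21279130316 + 94919*(-1/410004) = 21279130316 - 94919/410004 = 8724528545986345/410004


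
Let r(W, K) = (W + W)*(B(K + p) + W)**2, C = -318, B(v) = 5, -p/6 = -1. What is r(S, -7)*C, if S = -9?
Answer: 91584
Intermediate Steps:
p = 6 (p = -6*(-1) = 6)
r(W, K) = 2*W*(5 + W)**2 (r(W, K) = (W + W)*(5 + W)**2 = (2*W)*(5 + W)**2 = 2*W*(5 + W)**2)
r(S, -7)*C = (2*(-9)*(5 - 9)**2)*(-318) = (2*(-9)*(-4)**2)*(-318) = (2*(-9)*16)*(-318) = -288*(-318) = 91584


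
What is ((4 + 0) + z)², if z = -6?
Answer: 4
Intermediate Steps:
((4 + 0) + z)² = ((4 + 0) - 6)² = (4 - 6)² = (-2)² = 4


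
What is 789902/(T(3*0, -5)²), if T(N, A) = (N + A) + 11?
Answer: 394951/18 ≈ 21942.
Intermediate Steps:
T(N, A) = 11 + A + N (T(N, A) = (A + N) + 11 = 11 + A + N)
789902/(T(3*0, -5)²) = 789902/((11 - 5 + 3*0)²) = 789902/((11 - 5 + 0)²) = 789902/(6²) = 789902/36 = 789902*(1/36) = 394951/18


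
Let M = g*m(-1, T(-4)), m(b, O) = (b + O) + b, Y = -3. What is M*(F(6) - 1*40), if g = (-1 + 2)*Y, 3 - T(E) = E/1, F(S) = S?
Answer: 510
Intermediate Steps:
T(E) = 3 - E (T(E) = 3 - E/1 = 3 - E)
m(b, O) = O + 2*b (m(b, O) = (O + b) + b = O + 2*b)
g = -3 (g = (-1 + 2)*(-3) = 1*(-3) = -3)
M = -15 (M = -3*((3 - 1*(-4)) + 2*(-1)) = -3*((3 + 4) - 2) = -3*(7 - 2) = -3*5 = -15)
M*(F(6) - 1*40) = -15*(6 - 1*40) = -15*(6 - 40) = -15*(-34) = 510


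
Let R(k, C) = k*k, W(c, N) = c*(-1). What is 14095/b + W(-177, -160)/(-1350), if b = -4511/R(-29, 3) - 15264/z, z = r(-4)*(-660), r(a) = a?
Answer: -293414318287/231994350 ≈ -1264.7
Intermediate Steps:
W(c, N) = -c
R(k, C) = k²
z = 2640 (z = -4*(-660) = 2640)
b = -515543/46255 (b = -4511/((-29)²) - 15264/2640 = -4511/841 - 15264*1/2640 = -4511*1/841 - 318/55 = -4511/841 - 318/55 = -515543/46255 ≈ -11.146)
14095/b + W(-177, -160)/(-1350) = 14095/(-515543/46255) - 1*(-177)/(-1350) = 14095*(-46255/515543) + 177*(-1/1350) = -651964225/515543 - 59/450 = -293414318287/231994350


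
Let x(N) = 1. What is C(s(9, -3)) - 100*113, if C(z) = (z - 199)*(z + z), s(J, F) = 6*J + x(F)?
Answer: -27140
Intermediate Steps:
s(J, F) = 1 + 6*J (s(J, F) = 6*J + 1 = 1 + 6*J)
C(z) = 2*z*(-199 + z) (C(z) = (-199 + z)*(2*z) = 2*z*(-199 + z))
C(s(9, -3)) - 100*113 = 2*(1 + 6*9)*(-199 + (1 + 6*9)) - 100*113 = 2*(1 + 54)*(-199 + (1 + 54)) - 11300 = 2*55*(-199 + 55) - 11300 = 2*55*(-144) - 11300 = -15840 - 11300 = -27140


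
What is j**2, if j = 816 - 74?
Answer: 550564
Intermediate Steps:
j = 742 (j = 816 - 1*74 = 816 - 74 = 742)
j**2 = 742**2 = 550564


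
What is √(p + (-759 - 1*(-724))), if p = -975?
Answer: I*√1010 ≈ 31.78*I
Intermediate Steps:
√(p + (-759 - 1*(-724))) = √(-975 + (-759 - 1*(-724))) = √(-975 + (-759 + 724)) = √(-975 - 35) = √(-1010) = I*√1010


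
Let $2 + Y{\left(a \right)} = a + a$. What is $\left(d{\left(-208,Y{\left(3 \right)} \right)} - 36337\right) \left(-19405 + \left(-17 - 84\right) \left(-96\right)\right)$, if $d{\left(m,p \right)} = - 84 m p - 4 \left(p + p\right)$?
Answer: $-325435971$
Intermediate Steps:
$Y{\left(a \right)} = -2 + 2 a$ ($Y{\left(a \right)} = -2 + \left(a + a\right) = -2 + 2 a$)
$d{\left(m,p \right)} = - 8 p - 84 m p$ ($d{\left(m,p \right)} = - 84 m p - 4 \cdot 2 p = - 84 m p - 8 p = - 8 p - 84 m p$)
$\left(d{\left(-208,Y{\left(3 \right)} \right)} - 36337\right) \left(-19405 + \left(-17 - 84\right) \left(-96\right)\right) = \left(- 4 \left(-2 + 2 \cdot 3\right) \left(2 + 21 \left(-208\right)\right) - 36337\right) \left(-19405 + \left(-17 - 84\right) \left(-96\right)\right) = \left(- 4 \left(-2 + 6\right) \left(2 - 4368\right) - 36337\right) \left(-19405 - -9696\right) = \left(\left(-4\right) 4 \left(-4366\right) - 36337\right) \left(-19405 + 9696\right) = \left(69856 - 36337\right) \left(-9709\right) = 33519 \left(-9709\right) = -325435971$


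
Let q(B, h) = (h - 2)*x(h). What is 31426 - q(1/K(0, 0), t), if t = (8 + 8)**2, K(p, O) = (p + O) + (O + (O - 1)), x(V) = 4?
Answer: 30410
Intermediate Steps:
K(p, O) = -1 + p + 3*O (K(p, O) = (O + p) + (O + (-1 + O)) = (O + p) + (-1 + 2*O) = -1 + p + 3*O)
t = 256 (t = 16**2 = 256)
q(B, h) = -8 + 4*h (q(B, h) = (h - 2)*4 = (-2 + h)*4 = -8 + 4*h)
31426 - q(1/K(0, 0), t) = 31426 - (-8 + 4*256) = 31426 - (-8 + 1024) = 31426 - 1*1016 = 31426 - 1016 = 30410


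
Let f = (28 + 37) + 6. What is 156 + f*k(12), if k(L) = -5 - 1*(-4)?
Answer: 85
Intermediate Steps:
k(L) = -1 (k(L) = -5 + 4 = -1)
f = 71 (f = 65 + 6 = 71)
156 + f*k(12) = 156 + 71*(-1) = 156 - 71 = 85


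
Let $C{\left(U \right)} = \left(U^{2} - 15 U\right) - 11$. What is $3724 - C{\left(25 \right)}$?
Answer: $3485$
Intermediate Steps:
$C{\left(U \right)} = -11 + U^{2} - 15 U$
$3724 - C{\left(25 \right)} = 3724 - \left(-11 + 25^{2} - 375\right) = 3724 - \left(-11 + 625 - 375\right) = 3724 - 239 = 3485$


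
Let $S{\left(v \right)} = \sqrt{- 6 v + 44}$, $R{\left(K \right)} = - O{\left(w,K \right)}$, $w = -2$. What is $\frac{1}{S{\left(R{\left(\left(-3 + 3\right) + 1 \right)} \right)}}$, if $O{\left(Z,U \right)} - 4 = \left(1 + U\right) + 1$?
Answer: $\frac{\sqrt{86}}{86} \approx 0.10783$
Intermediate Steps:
$O{\left(Z,U \right)} = 6 + U$ ($O{\left(Z,U \right)} = 4 + \left(\left(1 + U\right) + 1\right) = 4 + \left(2 + U\right) = 6 + U$)
$R{\left(K \right)} = -6 - K$ ($R{\left(K \right)} = - (6 + K) = -6 - K$)
$S{\left(v \right)} = \sqrt{44 - 6 v}$
$\frac{1}{S{\left(R{\left(\left(-3 + 3\right) + 1 \right)} \right)}} = \frac{1}{\sqrt{44 - 6 \left(-6 - \left(\left(-3 + 3\right) + 1\right)\right)}} = \frac{1}{\sqrt{44 - 6 \left(-6 - \left(0 + 1\right)\right)}} = \frac{1}{\sqrt{44 - 6 \left(-6 - 1\right)}} = \frac{1}{\sqrt{44 - -42}} = \frac{1}{\sqrt{44 + 42}} = \frac{1}{\sqrt{86}} = \frac{\sqrt{86}}{86}$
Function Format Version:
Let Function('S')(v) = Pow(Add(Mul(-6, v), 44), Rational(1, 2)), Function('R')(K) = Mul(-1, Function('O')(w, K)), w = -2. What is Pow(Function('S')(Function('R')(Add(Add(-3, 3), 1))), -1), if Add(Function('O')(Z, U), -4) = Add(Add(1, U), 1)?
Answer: Mul(Rational(1, 86), Pow(86, Rational(1, 2))) ≈ 0.10783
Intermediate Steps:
Function('O')(Z, U) = Add(6, U) (Function('O')(Z, U) = Add(4, Add(Add(1, U), 1)) = Add(4, Add(2, U)) = Add(6, U))
Function('R')(K) = Add(-6, Mul(-1, K)) (Function('R')(K) = Mul(-1, Add(6, K)) = Add(-6, Mul(-1, K)))
Function('S')(v) = Pow(Add(44, Mul(-6, v)), Rational(1, 2))
Pow(Function('S')(Function('R')(Add(Add(-3, 3), 1))), -1) = Pow(Pow(Add(44, Mul(-6, Add(-6, Mul(-1, Add(Add(-3, 3), 1))))), Rational(1, 2)), -1) = Pow(Pow(Add(44, Mul(-6, Add(-6, Mul(-1, Add(0, 1))))), Rational(1, 2)), -1) = Pow(Pow(Add(44, Mul(-6, Add(-6, Mul(-1, 1)))), Rational(1, 2)), -1) = Pow(Pow(Add(44, Mul(-6, Add(-6, -1))), Rational(1, 2)), -1) = Pow(Pow(Add(44, Mul(-6, -7)), Rational(1, 2)), -1) = Pow(Pow(Add(44, 42), Rational(1, 2)), -1) = Pow(Pow(86, Rational(1, 2)), -1) = Mul(Rational(1, 86), Pow(86, Rational(1, 2)))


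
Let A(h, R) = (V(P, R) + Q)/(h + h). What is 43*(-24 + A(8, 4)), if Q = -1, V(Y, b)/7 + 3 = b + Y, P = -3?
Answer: -17157/16 ≈ -1072.3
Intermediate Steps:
V(Y, b) = -21 + 7*Y + 7*b (V(Y, b) = -21 + 7*(b + Y) = -21 + 7*(Y + b) = -21 + (7*Y + 7*b) = -21 + 7*Y + 7*b)
A(h, R) = (-43 + 7*R)/(2*h) (A(h, R) = ((-21 + 7*(-3) + 7*R) - 1)/(h + h) = ((-21 - 21 + 7*R) - 1)/((2*h)) = ((-42 + 7*R) - 1)*(1/(2*h)) = (-43 + 7*R)*(1/(2*h)) = (-43 + 7*R)/(2*h))
43*(-24 + A(8, 4)) = 43*(-24 + (½)*(-43 + 7*4)/8) = 43*(-24 + (½)*(⅛)*(-43 + 28)) = 43*(-24 + (½)*(⅛)*(-15)) = 43*(-24 - 15/16) = 43*(-399/16) = -17157/16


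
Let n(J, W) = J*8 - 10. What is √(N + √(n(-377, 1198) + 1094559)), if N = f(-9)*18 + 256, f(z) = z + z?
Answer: √(-68 + √1091533) ≈ 31.253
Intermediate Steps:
n(J, W) = -10 + 8*J (n(J, W) = 8*J - 10 = -10 + 8*J)
f(z) = 2*z
N = -68 (N = (2*(-9))*18 + 256 = -18*18 + 256 = -324 + 256 = -68)
√(N + √(n(-377, 1198) + 1094559)) = √(-68 + √((-10 + 8*(-377)) + 1094559)) = √(-68 + √((-10 - 3016) + 1094559)) = √(-68 + √(-3026 + 1094559)) = √(-68 + √1091533)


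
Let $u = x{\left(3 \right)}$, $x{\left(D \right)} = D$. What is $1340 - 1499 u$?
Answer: $-3157$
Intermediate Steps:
$u = 3$
$1340 - 1499 u = 1340 - 4497 = -3157$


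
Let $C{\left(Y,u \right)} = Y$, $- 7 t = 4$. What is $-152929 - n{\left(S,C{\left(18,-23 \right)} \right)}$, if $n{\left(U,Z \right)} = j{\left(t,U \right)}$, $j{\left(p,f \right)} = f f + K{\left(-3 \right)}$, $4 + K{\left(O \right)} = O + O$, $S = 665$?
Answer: $-595144$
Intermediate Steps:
$t = - \frac{4}{7}$ ($t = \left(- \frac{1}{7}\right) 4 = - \frac{4}{7} \approx -0.57143$)
$K{\left(O \right)} = -4 + 2 O$ ($K{\left(O \right)} = -4 + \left(O + O\right) = -4 + 2 O$)
$j{\left(p,f \right)} = -10 + f^{2}$ ($j{\left(p,f \right)} = f f + \left(-4 + 2 \left(-3\right)\right) = f^{2} - 10 = -10 + f^{2}$)
$n{\left(U,Z \right)} = -10 + U^{2}$
$-152929 - n{\left(S,C{\left(18,-23 \right)} \right)} = -152929 - \left(-10 + 665^{2}\right) = -152929 - \left(-10 + 442225\right) = -152929 - 442215 = -595144$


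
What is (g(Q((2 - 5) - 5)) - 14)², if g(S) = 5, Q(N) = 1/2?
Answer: 81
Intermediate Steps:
Q(N) = ½
(g(Q((2 - 5) - 5)) - 14)² = (5 - 14)² = (-9)² = 81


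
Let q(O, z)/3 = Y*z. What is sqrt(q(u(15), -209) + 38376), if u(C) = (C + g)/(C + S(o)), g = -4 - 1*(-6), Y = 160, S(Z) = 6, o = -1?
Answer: 2*I*sqrt(15486) ≈ 248.89*I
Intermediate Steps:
g = 2 (g = -4 + 6 = 2)
u(C) = (2 + C)/(6 + C) (u(C) = (C + 2)/(C + 6) = (2 + C)/(6 + C))
q(O, z) = 480*z (q(O, z) = 3*(160*z) = 480*z)
sqrt(q(u(15), -209) + 38376) = sqrt(480*(-209) + 38376) = sqrt(-100320 + 38376) = sqrt(-61944) = 2*I*sqrt(15486)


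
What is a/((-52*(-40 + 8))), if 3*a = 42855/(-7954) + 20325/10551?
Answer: -96832685/139647296256 ≈ -0.00069341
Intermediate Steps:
a = -96832685/83922654 (a = (42855/(-7954) + 20325/10551)/3 = (42855*(-1/7954) + 20325*(1/10551))/3 = (-42855/7954 + 6775/3517)/3 = (1/3)*(-96832685/27974218) = -96832685/83922654 ≈ -1.1538)
a/((-52*(-40 + 8))) = -96832685*(-1/(52*(-40 + 8)))/83922654 = -96832685/(83922654*((-52*(-32)))) = -96832685/83922654/1664 = -96832685/83922654*1/1664 = -96832685/139647296256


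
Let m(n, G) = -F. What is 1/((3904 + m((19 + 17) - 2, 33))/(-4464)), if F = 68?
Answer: -1116/959 ≈ -1.1637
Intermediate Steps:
m(n, G) = -68 (m(n, G) = -1*68 = -68)
1/((3904 + m((19 + 17) - 2, 33))/(-4464)) = 1/((3904 - 68)/(-4464)) = 1/(3836*(-1/4464)) = 1/(-959/1116) = -1116/959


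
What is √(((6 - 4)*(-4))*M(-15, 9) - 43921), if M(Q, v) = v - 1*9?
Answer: I*√43921 ≈ 209.57*I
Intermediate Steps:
M(Q, v) = -9 + v (M(Q, v) = v - 9 = -9 + v)
√(((6 - 4)*(-4))*M(-15, 9) - 43921) = √(((6 - 4)*(-4))*(-9 + 9) - 43921) = √((2*(-4))*0 - 43921) = √(-8*0 - 43921) = √(0 - 43921) = √(-43921) = I*√43921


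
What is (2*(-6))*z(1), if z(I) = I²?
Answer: -12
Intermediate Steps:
(2*(-6))*z(1) = (2*(-6))*1² = -12*1 = -12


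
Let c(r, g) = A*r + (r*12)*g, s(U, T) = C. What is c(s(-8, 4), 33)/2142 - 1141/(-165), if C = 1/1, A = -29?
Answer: 834859/117810 ≈ 7.0865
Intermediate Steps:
C = 1
s(U, T) = 1
c(r, g) = -29*r + 12*g*r (c(r, g) = -29*r + (r*12)*g = -29*r + (12*r)*g = -29*r + 12*g*r)
c(s(-8, 4), 33)/2142 - 1141/(-165) = (1*(-29 + 12*33))/2142 - 1141/(-165) = (1*(-29 + 396))*(1/2142) - 1141*(-1/165) = (1*367)*(1/2142) + 1141/165 = 367*(1/2142) + 1141/165 = 367/2142 + 1141/165 = 834859/117810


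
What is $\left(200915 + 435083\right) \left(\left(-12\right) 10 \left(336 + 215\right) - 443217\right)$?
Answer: $-323937313326$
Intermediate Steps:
$\left(200915 + 435083\right) \left(\left(-12\right) 10 \left(336 + 215\right) - 443217\right) = 635998 \left(\left(-120\right) 551 - 443217\right) = 635998 \left(-66120 - 443217\right) = 635998 \left(-509337\right) = -323937313326$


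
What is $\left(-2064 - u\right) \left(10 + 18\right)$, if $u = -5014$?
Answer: $82600$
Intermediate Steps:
$\left(-2064 - u\right) \left(10 + 18\right) = \left(-2064 - -5014\right) \left(10 + 18\right) = \left(-2064 + 5014\right) 28 = 2950 \cdot 28 = 82600$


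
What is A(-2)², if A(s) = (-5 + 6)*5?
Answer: 25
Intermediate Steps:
A(s) = 5 (A(s) = 1*5 = 5)
A(-2)² = 5² = 25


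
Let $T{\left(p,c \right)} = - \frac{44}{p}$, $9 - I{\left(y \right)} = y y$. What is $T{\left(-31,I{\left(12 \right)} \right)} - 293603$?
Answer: $- \frac{9101649}{31} \approx -2.936 \cdot 10^{5}$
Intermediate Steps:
$I{\left(y \right)} = 9 - y^{2}$ ($I{\left(y \right)} = 9 - y y = 9 - y^{2}$)
$T{\left(-31,I{\left(12 \right)} \right)} - 293603 = - \frac{44}{-31} - 293603 = \left(-44\right) \left(- \frac{1}{31}\right) - 293603 = \frac{44}{31} - 293603 = - \frac{9101649}{31}$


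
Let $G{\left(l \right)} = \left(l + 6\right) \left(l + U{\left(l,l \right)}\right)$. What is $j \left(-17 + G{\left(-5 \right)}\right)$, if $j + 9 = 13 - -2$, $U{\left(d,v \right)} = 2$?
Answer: $-120$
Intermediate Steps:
$G{\left(l \right)} = \left(2 + l\right) \left(6 + l\right)$ ($G{\left(l \right)} = \left(l + 6\right) \left(l + 2\right) = \left(6 + l\right) \left(2 + l\right) = \left(2 + l\right) \left(6 + l\right)$)
$j = 6$ ($j = -9 + \left(13 - -2\right) = -9 + \left(13 + 2\right) = -9 + 15 = 6$)
$j \left(-17 + G{\left(-5 \right)}\right) = 6 \left(-17 + \left(12 + \left(-5\right)^{2} + 8 \left(-5\right)\right)\right) = 6 \left(-17 + \left(12 + 25 - 40\right)\right) = 6 \left(-17 - 3\right) = 6 \left(-20\right) = -120$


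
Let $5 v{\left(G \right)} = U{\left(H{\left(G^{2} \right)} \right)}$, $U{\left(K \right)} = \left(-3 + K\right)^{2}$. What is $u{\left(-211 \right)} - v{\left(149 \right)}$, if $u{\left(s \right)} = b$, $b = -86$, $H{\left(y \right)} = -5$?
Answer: $- \frac{494}{5} \approx -98.8$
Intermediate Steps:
$u{\left(s \right)} = -86$
$v{\left(G \right)} = \frac{64}{5}$ ($v{\left(G \right)} = \frac{\left(-3 - 5\right)^{2}}{5} = \frac{\left(-8\right)^{2}}{5} = \frac{1}{5} \cdot 64 = \frac{64}{5}$)
$u{\left(-211 \right)} - v{\left(149 \right)} = -86 - \frac{64}{5} = - \frac{494}{5}$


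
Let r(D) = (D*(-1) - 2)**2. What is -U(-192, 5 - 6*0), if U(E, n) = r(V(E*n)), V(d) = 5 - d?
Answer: -935089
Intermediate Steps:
r(D) = (-2 - D)**2 (r(D) = (-D - 2)**2 = (-2 - D)**2)
U(E, n) = (7 - E*n)**2 (U(E, n) = (2 + (5 - E*n))**2 = (7 - E*n)**2)
-U(-192, 5 - 6*0) = -(-7 - 192*(5 - 6*0))**2 = -(-7 - 192*(5 + 0))**2 = -(-7 - 192*5)**2 = -(-7 - 960)**2 = -1*(-967)**2 = -1*935089 = -935089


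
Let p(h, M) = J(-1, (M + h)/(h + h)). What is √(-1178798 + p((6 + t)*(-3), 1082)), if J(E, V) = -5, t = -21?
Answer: I*√1178803 ≈ 1085.7*I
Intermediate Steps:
p(h, M) = -5
√(-1178798 + p((6 + t)*(-3), 1082)) = √(-1178798 - 5) = √(-1178803) = I*√1178803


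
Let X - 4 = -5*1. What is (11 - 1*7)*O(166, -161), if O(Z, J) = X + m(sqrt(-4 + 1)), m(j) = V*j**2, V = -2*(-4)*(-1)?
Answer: 92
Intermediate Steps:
X = -1 (X = 4 - 5*1 = 4 - 5 = -1)
V = -8 (V = 8*(-1) = -8)
m(j) = -8*j**2
O(Z, J) = 23 (O(Z, J) = -1 - 8*(sqrt(-4 + 1))**2 = -1 - 8*(sqrt(-3))**2 = -1 - 8*(I*sqrt(3))**2 = -1 - 8*(-3) = -1 + 24 = 23)
(11 - 1*7)*O(166, -161) = (11 - 1*7)*23 = (11 - 7)*23 = 4*23 = 92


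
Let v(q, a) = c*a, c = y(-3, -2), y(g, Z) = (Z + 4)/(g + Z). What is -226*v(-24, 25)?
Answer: 2260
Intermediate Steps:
y(g, Z) = (4 + Z)/(Z + g)
c = -2/5 (c = (4 - 2)/(-2 - 3) = 2/(-5) = -1/5*2 = -2/5 ≈ -0.40000)
v(q, a) = -2*a/5
-226*v(-24, 25) = -(-452)*25/5 = -226*(-10) = 2260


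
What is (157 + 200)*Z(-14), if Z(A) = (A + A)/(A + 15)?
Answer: -9996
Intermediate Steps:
Z(A) = 2*A/(15 + A) (Z(A) = (2*A)/(15 + A) = 2*A/(15 + A))
(157 + 200)*Z(-14) = (157 + 200)*(2*(-14)/(15 - 14)) = 357*(2*(-14)/1) = 357*(2*(-14)*1) = 357*(-28) = -9996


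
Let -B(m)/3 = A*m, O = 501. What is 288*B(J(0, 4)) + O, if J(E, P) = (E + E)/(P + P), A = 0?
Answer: 501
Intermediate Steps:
J(E, P) = E/P (J(E, P) = (2*E)/((2*P)) = (2*E)*(1/(2*P)) = E/P)
B(m) = 0 (B(m) = -0*m = -3*0 = 0)
288*B(J(0, 4)) + O = 288*0 + 501 = 0 + 501 = 501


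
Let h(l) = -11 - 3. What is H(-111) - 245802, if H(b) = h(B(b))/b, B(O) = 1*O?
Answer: -27284008/111 ≈ -2.4580e+5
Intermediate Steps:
B(O) = O
h(l) = -14
H(b) = -14/b
H(-111) - 245802 = -14/(-111) - 245802 = -14*(-1/111) - 245802 = 14/111 - 245802 = -27284008/111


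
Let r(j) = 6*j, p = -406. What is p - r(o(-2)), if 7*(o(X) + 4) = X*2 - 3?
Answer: -376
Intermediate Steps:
o(X) = -31/7 + 2*X/7 (o(X) = -4 + (X*2 - 3)/7 = -4 + (2*X - 3)/7 = -4 + (-3 + 2*X)/7 = -4 + (-3/7 + 2*X/7) = -31/7 + 2*X/7)
p - r(o(-2)) = -406 - 6*(-31/7 + (2/7)*(-2)) = -406 - 6*(-31/7 - 4/7) = -406 - 6*(-5) = -406 - 1*(-30) = -406 + 30 = -376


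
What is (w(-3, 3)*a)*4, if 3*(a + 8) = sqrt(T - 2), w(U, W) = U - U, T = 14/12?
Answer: 0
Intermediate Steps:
T = 7/6 (T = 14*(1/12) = 7/6 ≈ 1.1667)
w(U, W) = 0
a = -8 + I*sqrt(30)/18 (a = -8 + sqrt(7/6 - 2)/3 = -8 + sqrt(-5/6)/3 = -8 + (I*sqrt(30)/6)/3 = -8 + I*sqrt(30)/18 ≈ -8.0 + 0.30429*I)
(w(-3, 3)*a)*4 = (0*(-8 + I*sqrt(30)/18))*4 = 0*4 = 0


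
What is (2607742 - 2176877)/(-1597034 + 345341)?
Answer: -25345/73629 ≈ -0.34423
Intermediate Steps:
(2607742 - 2176877)/(-1597034 + 345341) = 430865/(-1251693) = 430865*(-1/1251693) = -25345/73629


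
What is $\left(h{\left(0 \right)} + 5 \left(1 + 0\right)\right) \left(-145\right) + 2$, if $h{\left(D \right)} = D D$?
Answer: $-723$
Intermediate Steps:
$h{\left(D \right)} = D^{2}$
$\left(h{\left(0 \right)} + 5 \left(1 + 0\right)\right) \left(-145\right) + 2 = \left(0^{2} + 5 \left(1 + 0\right)\right) \left(-145\right) + 2 = \left(0 + 5 \cdot 1\right) \left(-145\right) + 2 = \left(0 + 5\right) \left(-145\right) + 2 = 5 \left(-145\right) + 2 = -725 + 2 = -723$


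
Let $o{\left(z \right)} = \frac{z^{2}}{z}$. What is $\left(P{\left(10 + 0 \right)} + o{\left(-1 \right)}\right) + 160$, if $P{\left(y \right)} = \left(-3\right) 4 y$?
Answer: $39$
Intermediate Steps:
$P{\left(y \right)} = - 12 y$
$o{\left(z \right)} = z$
$\left(P{\left(10 + 0 \right)} + o{\left(-1 \right)}\right) + 160 = \left(- 12 \left(10 + 0\right) - 1\right) + 160 = \left(\left(-12\right) 10 - 1\right) + 160 = \left(-120 - 1\right) + 160 = -121 + 160 = 39$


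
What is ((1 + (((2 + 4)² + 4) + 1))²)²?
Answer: 3111696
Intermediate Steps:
((1 + (((2 + 4)² + 4) + 1))²)² = ((1 + ((6² + 4) + 1))²)² = ((1 + ((36 + 4) + 1))²)² = ((1 + (40 + 1))²)² = ((1 + 41)²)² = (42²)² = 1764² = 3111696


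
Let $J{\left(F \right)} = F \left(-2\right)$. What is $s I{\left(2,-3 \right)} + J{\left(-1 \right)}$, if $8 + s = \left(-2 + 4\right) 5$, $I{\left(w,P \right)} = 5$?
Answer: $12$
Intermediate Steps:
$J{\left(F \right)} = - 2 F$
$s = 2$ ($s = -8 + \left(-2 + 4\right) 5 = -8 + 2 \cdot 5 = -8 + 10 = 2$)
$s I{\left(2,-3 \right)} + J{\left(-1 \right)} = 2 \cdot 5 - -2 = 10 + 2 = 12$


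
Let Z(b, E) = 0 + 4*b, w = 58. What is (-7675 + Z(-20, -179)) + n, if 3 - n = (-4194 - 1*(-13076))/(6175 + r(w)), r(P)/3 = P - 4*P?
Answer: -43830938/5653 ≈ -7753.6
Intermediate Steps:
r(P) = -9*P (r(P) = 3*(P - 4*P) = 3*(-3*P) = -9*P)
Z(b, E) = 4*b
n = 8077/5653 (n = 3 - (-4194 - 1*(-13076))/(6175 - 9*58) = 3 - (-4194 + 13076)/(6175 - 522) = 3 - 8882/5653 = 8077/5653 ≈ 1.4288)
(-7675 + Z(-20, -179)) + n = (-7675 + 4*(-20)) + 8077/5653 = (-7675 - 80) + 8077/5653 = -7755 + 8077/5653 = -43830938/5653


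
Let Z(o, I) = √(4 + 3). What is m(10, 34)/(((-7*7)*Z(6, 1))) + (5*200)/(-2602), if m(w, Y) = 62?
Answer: -500/1301 - 62*√7/343 ≈ -0.86256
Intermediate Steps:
Z(o, I) = √7
m(10, 34)/(((-7*7)*Z(6, 1))) + (5*200)/(-2602) = 62/(((-7*7)*√7)) + (5*200)/(-2602) = 62/((-49*√7)) + 1000*(-1/2602) = 62*(-√7/343) - 500/1301 = -62*√7/343 - 500/1301 = -500/1301 - 62*√7/343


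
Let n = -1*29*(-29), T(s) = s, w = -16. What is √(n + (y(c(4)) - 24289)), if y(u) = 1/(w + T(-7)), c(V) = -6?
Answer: I*√12404015/23 ≈ 153.13*I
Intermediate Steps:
y(u) = -1/23 (y(u) = 1/(-16 - 7) = 1/(-23) = -1/23)
n = 841 (n = -29*(-29) = 841)
√(n + (y(c(4)) - 24289)) = √(841 + (-1/23 - 24289)) = √(841 - 558648/23) = √(-539305/23) = I*√12404015/23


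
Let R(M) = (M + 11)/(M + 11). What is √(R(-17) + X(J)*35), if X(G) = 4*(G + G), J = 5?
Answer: √1401 ≈ 37.430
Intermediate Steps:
R(M) = 1 (R(M) = (11 + M)/(11 + M) = 1)
X(G) = 8*G (X(G) = 4*(2*G) = 8*G)
√(R(-17) + X(J)*35) = √(1 + (8*5)*35) = √(1 + 40*35) = √(1 + 1400) = √1401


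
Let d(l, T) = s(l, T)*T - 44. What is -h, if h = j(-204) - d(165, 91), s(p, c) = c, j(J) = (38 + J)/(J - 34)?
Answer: 980120/119 ≈ 8236.3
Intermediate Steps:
j(J) = (38 + J)/(-34 + J)
d(l, T) = -44 + T² (d(l, T) = T*T - 44 = T² - 44 = -44 + T²)
h = -980120/119 (h = (38 - 204)/(-34 - 204) - (-44 + 91²) = -166/(-238) - (-44 + 8281) = -1/238*(-166) - 1*8237 = 83/119 - 8237 = -980120/119 ≈ -8236.3)
-h = -1*(-980120/119) = 980120/119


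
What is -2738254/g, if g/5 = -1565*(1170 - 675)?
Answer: 2738254/3873375 ≈ 0.70694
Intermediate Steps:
g = -3873375 (g = 5*(-1565*(1170 - 675)) = 5*(-1565*495) = 5*(-774675) = -3873375)
-2738254/g = -2738254/(-3873375) = -2738254*(-1/3873375) = 2738254/3873375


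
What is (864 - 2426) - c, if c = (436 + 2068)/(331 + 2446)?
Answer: -4340178/2777 ≈ -1562.9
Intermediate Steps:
c = 2504/2777 ≈ 0.90169
(864 - 2426) - c = (864 - 2426) - 1*2504/2777 = -1562 - 2504/2777 = -4340178/2777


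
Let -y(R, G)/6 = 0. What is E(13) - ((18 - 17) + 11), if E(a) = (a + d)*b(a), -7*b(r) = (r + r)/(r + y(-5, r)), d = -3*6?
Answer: -74/7 ≈ -10.571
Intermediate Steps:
d = -18
y(R, G) = 0 (y(R, G) = -6*0 = 0)
b(r) = -2/7 (b(r) = -(r + r)/(7*(r + 0)) = -2*r/(7*r) = -⅐*2 = -2/7)
E(a) = 36/7 - 2*a/7 (E(a) = (a - 18)*(-2/7) = (-18 + a)*(-2/7) = 36/7 - 2*a/7)
E(13) - ((18 - 17) + 11) = (36/7 - 2/7*13) - ((18 - 17) + 11) = (36/7 - 26/7) - (1 + 11) = 10/7 - 1*12 = 10/7 - 12 = -74/7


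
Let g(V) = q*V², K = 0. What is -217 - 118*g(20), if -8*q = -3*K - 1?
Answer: -6117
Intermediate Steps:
q = ⅛ (q = -(-3*0 - 1)/8 = -(0 - 1)/8 = -⅛*(-1) = ⅛ ≈ 0.12500)
g(V) = V²/8
-217 - 118*g(20) = -217 - 59*20²/4 = -217 - 59*400/4 = -217 - 118*50 = -217 - 5900 = -6117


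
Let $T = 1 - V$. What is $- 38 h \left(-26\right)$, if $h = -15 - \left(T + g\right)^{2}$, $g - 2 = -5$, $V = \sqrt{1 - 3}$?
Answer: $-16796 - 3952 i \sqrt{2} \approx -16796.0 - 5589.0 i$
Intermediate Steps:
$V = i \sqrt{2}$ ($V = \sqrt{-2} = i \sqrt{2} \approx 1.4142 i$)
$g = -3$ ($g = 2 - 5 = -3$)
$T = 1 - i \sqrt{2} \approx 1.0 - 1.4142 i$
$h = -15 - \left(-2 - i \sqrt{2}\right)^{2}$ ($h = -15 - \left(\left(1 - i \sqrt{2}\right) - 3\right)^{2} = -15 - \left(-2 - i \sqrt{2}\right)^{2} \approx -17.0 - 5.6569 i$)
$- 38 h \left(-26\right) = - 38 \left(-17 - 4 i \sqrt{2}\right) \left(-26\right) = \left(646 + 152 i \sqrt{2}\right) \left(-26\right) = -16796 - 3952 i \sqrt{2}$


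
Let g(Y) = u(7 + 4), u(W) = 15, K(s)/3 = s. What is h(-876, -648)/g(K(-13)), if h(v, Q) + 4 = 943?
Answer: 313/5 ≈ 62.600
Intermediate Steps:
K(s) = 3*s
g(Y) = 15
h(v, Q) = 939 (h(v, Q) = -4 + 943 = 939)
h(-876, -648)/g(K(-13)) = 939/15 = 939*(1/15) = 313/5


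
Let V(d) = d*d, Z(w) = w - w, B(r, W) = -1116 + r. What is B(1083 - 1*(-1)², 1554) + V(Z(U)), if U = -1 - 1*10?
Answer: -34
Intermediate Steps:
U = -11 (U = -1 - 10 = -11)
Z(w) = 0
V(d) = d²
B(1083 - 1*(-1)², 1554) + V(Z(U)) = (-1116 + (1083 - 1*(-1)²)) + 0² = (-1116 + (1083 - 1*1)) + 0 = (-1116 + (1083 - 1)) + 0 = (-1116 + 1082) + 0 = -34 + 0 = -34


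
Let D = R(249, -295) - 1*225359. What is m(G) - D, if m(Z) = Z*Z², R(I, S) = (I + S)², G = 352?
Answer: 43837451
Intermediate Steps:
m(Z) = Z³
D = -223243 (D = (249 - 295)² - 1*225359 = (-46)² - 225359 = 2116 - 225359 = -223243)
m(G) - D = 352³ - 1*(-223243) = 43614208 + 223243 = 43837451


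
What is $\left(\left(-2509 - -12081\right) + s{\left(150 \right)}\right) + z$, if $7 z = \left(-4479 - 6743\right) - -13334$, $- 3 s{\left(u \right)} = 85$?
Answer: $\frac{206753}{21} \approx 9845.4$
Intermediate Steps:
$s{\left(u \right)} = - \frac{85}{3}$ ($s{\left(u \right)} = \left(- \frac{1}{3}\right) 85 = - \frac{85}{3}$)
$z = \frac{2112}{7}$ ($z = \frac{\left(-4479 - 6743\right) - -13334}{7} = \frac{-11222 + 13334}{7} = \frac{1}{7} \cdot 2112 = \frac{2112}{7} \approx 301.71$)
$\left(\left(-2509 - -12081\right) + s{\left(150 \right)}\right) + z = \left(\left(-2509 - -12081\right) - \frac{85}{3}\right) + \frac{2112}{7} = \left(\left(-2509 + 12081\right) - \frac{85}{3}\right) + \frac{2112}{7} = \left(9572 - \frac{85}{3}\right) + \frac{2112}{7} = \frac{28631}{3} + \frac{2112}{7} = \frac{206753}{21}$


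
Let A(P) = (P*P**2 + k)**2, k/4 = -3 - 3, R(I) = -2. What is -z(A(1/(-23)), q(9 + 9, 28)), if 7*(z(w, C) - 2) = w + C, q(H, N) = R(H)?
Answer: -12435098107/148035889 ≈ -84.001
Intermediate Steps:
q(H, N) = -2
k = -24 (k = 4*(-3 - 3) = 4*(-6) = -24)
A(P) = (-24 + P**3)**2 (A(P) = (P*P**2 - 24)**2 = (P**3 - 24)**2 = (-24 + P**3)**2)
z(w, C) = 2 + C/7 + w/7 (z(w, C) = 2 + (w + C)/7 = 2 + (C + w)/7 = 2 + (C/7 + w/7) = 2 + C/7 + w/7)
-z(A(1/(-23)), q(9 + 9, 28)) = -(2 + (1/7)*(-2) + (-24 + (1/(-23))**3)**2/7) = -(2 - 2/7 + (-24 + (-1/23)**3)**2/7) = -(2 - 2/7 + (-24 - 1/12167)**2/7) = -(2 - 2/7 + (-292009/12167)**2/7) = -(2 - 2/7 + (1/7)*(85269256081/148035889)) = -(2 - 2/7 + 85269256081/1036251223) = -1*12435098107/148035889 = -12435098107/148035889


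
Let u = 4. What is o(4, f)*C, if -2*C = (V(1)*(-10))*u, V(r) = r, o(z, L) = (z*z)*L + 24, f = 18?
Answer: 6240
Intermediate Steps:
o(z, L) = 24 + L*z² (o(z, L) = z²*L + 24 = L*z² + 24 = 24 + L*z²)
C = 20 (C = -1*(-10)*4/2 = -(-5)*4 = -½*(-40) = 20)
o(4, f)*C = (24 + 18*4²)*20 = (24 + 18*16)*20 = (24 + 288)*20 = 312*20 = 6240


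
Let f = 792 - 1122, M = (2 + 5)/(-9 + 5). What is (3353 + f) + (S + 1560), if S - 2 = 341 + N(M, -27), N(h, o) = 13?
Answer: 4939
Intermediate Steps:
M = -7/4 (M = 7/(-4) = 7*(-1/4) = -7/4 ≈ -1.7500)
f = -330
S = 356 (S = 2 + (341 + 13) = 2 + 354 = 356)
(3353 + f) + (S + 1560) = (3353 - 330) + (356 + 1560) = 3023 + 1916 = 4939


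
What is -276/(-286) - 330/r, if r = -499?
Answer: 116052/71357 ≈ 1.6264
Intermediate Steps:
-276/(-286) - 330/r = -276/(-286) - 330/(-499) = -276*(-1/286) - 330*(-1/499) = 138/143 + 330/499 = 116052/71357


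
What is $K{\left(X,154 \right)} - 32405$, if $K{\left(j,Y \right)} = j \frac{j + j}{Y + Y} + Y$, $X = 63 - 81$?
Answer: $- \frac{2483165}{77} \approx -32249.0$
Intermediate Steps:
$X = -18$
$K{\left(j,Y \right)} = Y + \frac{j^{2}}{Y}$ ($K{\left(j,Y \right)} = j \frac{2 j}{2 Y} + Y = j 2 j \frac{1}{2 Y} + Y = j \frac{j}{Y} + Y = \frac{j^{2}}{Y} + Y = Y + \frac{j^{2}}{Y}$)
$K{\left(X,154 \right)} - 32405 = \left(154 + \frac{\left(-18\right)^{2}}{154}\right) - 32405 = \left(154 + \frac{1}{154} \cdot 324\right) - 32405 = \left(154 + \frac{162}{77}\right) - 32405 = \frac{12020}{77} - 32405 = - \frac{2483165}{77}$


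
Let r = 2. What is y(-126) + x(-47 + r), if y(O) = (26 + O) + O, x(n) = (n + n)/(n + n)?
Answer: -225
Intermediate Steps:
x(n) = 1 (x(n) = (2*n)/((2*n)) = (2*n)*(1/(2*n)) = 1)
y(O) = 26 + 2*O
y(-126) + x(-47 + r) = (26 + 2*(-126)) + 1 = (26 - 252) + 1 = -226 + 1 = -225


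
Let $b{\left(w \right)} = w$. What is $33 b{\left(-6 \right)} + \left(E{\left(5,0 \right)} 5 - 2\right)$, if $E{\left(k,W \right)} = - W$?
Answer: $-200$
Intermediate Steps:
$33 b{\left(-6 \right)} + \left(E{\left(5,0 \right)} 5 - 2\right) = 33 \left(-6\right) - \left(2 - \left(-1\right) 0 \cdot 5\right) = -198 + \left(0 \cdot 5 - 2\right) = -198 + \left(0 - 2\right) = -198 - 2 = -200$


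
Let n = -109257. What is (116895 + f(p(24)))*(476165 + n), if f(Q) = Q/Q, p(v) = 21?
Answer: 42890077568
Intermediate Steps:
f(Q) = 1
(116895 + f(p(24)))*(476165 + n) = (116895 + 1)*(476165 - 109257) = 116896*366908 = 42890077568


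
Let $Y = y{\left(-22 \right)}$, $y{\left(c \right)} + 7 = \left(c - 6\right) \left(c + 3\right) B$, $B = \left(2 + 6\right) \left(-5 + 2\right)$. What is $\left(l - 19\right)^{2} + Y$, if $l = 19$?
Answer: $-12775$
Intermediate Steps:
$B = -24$ ($B = 8 \left(-3\right) = -24$)
$y{\left(c \right)} = -7 - 24 \left(-6 + c\right) \left(3 + c\right)$ ($y{\left(c \right)} = -7 + \left(c - 6\right) \left(c + 3\right) \left(-24\right) = -7 + \left(-6 + c\right) \left(3 + c\right) \left(-24\right) = -7 - 24 \left(-6 + c\right) \left(3 + c\right)$)
$Y = -12775$ ($Y = 425 - 24 \left(-22\right)^{2} + 72 \left(-22\right) = 425 - 11616 - 1584 = -12775$)
$\left(l - 19\right)^{2} + Y = \left(19 - 19\right)^{2} - 12775 = 0^{2} - 12775 = 0 - 12775 = -12775$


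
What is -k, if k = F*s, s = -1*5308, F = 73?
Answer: 387484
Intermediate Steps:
s = -5308
k = -387484 (k = 73*(-5308) = -387484)
-k = -1*(-387484) = 387484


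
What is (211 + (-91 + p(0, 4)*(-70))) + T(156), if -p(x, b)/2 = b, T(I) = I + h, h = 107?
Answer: 943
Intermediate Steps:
T(I) = 107 + I (T(I) = I + 107 = 107 + I)
p(x, b) = -2*b
(211 + (-91 + p(0, 4)*(-70))) + T(156) = (211 + (-91 - 2*4*(-70))) + (107 + 156) = (211 + (-91 - 8*(-70))) + 263 = (211 + (-91 + 560)) + 263 = (211 + 469) + 263 = 680 + 263 = 943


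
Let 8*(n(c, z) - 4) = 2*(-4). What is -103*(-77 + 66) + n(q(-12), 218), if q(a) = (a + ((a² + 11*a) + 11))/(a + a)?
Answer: 1136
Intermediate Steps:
q(a) = (11 + a² + 12*a)/(2*a) (q(a) = (a + (11 + a² + 11*a))/((2*a)) = (11 + a² + 12*a)*(1/(2*a)) = (11 + a² + 12*a)/(2*a))
n(c, z) = 3 (n(c, z) = 4 + (2*(-4))/8 = 4 + (⅛)*(-8) = 4 - 1 = 3)
-103*(-77 + 66) + n(q(-12), 218) = -103*(-77 + 66) + 3 = -103*(-11) + 3 = 1133 + 3 = 1136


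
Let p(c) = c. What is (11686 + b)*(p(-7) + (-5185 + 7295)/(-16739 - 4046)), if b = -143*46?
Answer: -150793268/4157 ≈ -36275.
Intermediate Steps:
b = -6578
(11686 + b)*(p(-7) + (-5185 + 7295)/(-16739 - 4046)) = (11686 - 6578)*(-7 + (-5185 + 7295)/(-16739 - 4046)) = 5108*(-7 + 2110/(-20785)) = 5108*(-7 + 2110*(-1/20785)) = 5108*(-7 - 422/4157) = 5108*(-29521/4157) = -150793268/4157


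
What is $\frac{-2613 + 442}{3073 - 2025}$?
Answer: $- \frac{2171}{1048} \approx -2.0716$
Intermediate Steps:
$\frac{-2613 + 442}{3073 - 2025} = - \frac{2171}{1048}$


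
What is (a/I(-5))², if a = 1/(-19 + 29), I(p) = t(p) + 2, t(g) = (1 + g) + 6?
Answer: 1/1600 ≈ 0.00062500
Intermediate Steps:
t(g) = 7 + g
I(p) = 9 + p (I(p) = (7 + p) + 2 = 9 + p)
a = ⅒ (a = 1/10 = ⅒ ≈ 0.10000)
(a/I(-5))² = (1/(10*(9 - 5)))² = ((⅒)/4)² = ((⅒)*(¼))² = (1/40)² = 1/1600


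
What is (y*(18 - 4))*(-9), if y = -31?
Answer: 3906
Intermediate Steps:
(y*(18 - 4))*(-9) = -31*(18 - 4)*(-9) = -31*14*(-9) = -434*(-9) = 3906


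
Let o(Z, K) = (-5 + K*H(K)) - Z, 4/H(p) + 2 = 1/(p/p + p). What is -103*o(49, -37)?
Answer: -142758/73 ≈ -1955.6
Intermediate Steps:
H(p) = 4/(-2 + 1/(1 + p)) (H(p) = 4/(-2 + 1/(p/p + p)) = 4/(-2 + 1/(1 + p)))
o(Z, K) = -5 - Z + 4*K*(-1 - K)/(1 + 2*K) (o(Z, K) = (-5 + K*(4*(-1 - K)/(1 + 2*K))) - Z = (-5 + 4*K*(-1 - K)/(1 + 2*K)) - Z = -5 - Z + 4*K*(-1 - K)/(1 + 2*K))
-103*o(49, -37) = -103*((1 + 2*(-37))*(-5 - 1*49) - 4*(-37)*(1 - 37))/(1 + 2*(-37)) = -103*((1 - 74)*(-5 - 49) - 4*(-37)*(-36))/(1 - 74) = -103*(-73*(-54) - 5328)/(-73) = -(-103)*(3942 - 5328)/73 = -(-103)*(-1386)/73 = -103*1386/73 = -142758/73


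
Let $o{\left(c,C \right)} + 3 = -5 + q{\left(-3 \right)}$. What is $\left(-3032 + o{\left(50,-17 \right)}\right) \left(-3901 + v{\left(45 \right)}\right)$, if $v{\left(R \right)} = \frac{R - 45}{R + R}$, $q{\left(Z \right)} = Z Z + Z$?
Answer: $11835634$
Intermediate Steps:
$q{\left(Z \right)} = Z + Z^{2}$ ($q{\left(Z \right)} = Z^{2} + Z = Z + Z^{2}$)
$o{\left(c,C \right)} = -2$ ($o{\left(c,C \right)} = -3 - \left(5 + 3 \left(1 - 3\right)\right) = -3 - -1 = -3 + \left(-5 + 6\right) = -3 + 1 = -2$)
$v{\left(R \right)} = \frac{-45 + R}{2 R}$
$\left(-3032 + o{\left(50,-17 \right)}\right) \left(-3901 + v{\left(45 \right)}\right) = \left(-3032 - 2\right) \left(-3901 + \frac{-45 + 45}{2 \cdot 45}\right) = - 3034 \left(-3901 + \frac{1}{2} \cdot \frac{1}{45} \cdot 0\right) = - 3034 \left(-3901 + 0\right) = \left(-3034\right) \left(-3901\right) = 11835634$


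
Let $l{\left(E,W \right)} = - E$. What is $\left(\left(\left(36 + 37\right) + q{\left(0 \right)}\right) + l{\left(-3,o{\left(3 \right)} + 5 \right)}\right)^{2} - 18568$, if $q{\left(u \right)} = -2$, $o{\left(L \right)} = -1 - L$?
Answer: $-13092$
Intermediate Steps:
$\left(\left(\left(36 + 37\right) + q{\left(0 \right)}\right) + l{\left(-3,o{\left(3 \right)} + 5 \right)}\right)^{2} - 18568 = \left(\left(\left(36 + 37\right) - 2\right) - -3\right)^{2} - 18568 = \left(\left(73 - 2\right) + 3\right)^{2} - 18568 = \left(71 + 3\right)^{2} - 18568 = 74^{2} - 18568 = 5476 - 18568 = -13092$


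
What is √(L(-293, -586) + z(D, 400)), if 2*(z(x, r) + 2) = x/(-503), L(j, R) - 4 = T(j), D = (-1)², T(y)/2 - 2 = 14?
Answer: √34408218/1006 ≈ 5.8309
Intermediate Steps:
T(y) = 32 (T(y) = 4 + 2*14 = 4 + 28 = 32)
D = 1
L(j, R) = 36 (L(j, R) = 4 + 32 = 36)
z(x, r) = -2 - x/1006 (z(x, r) = -2 + (x/(-503))/2 = -2 + (x*(-1/503))/2 = -2 + (-x/503)/2 = -2 - x/1006)
√(L(-293, -586) + z(D, 400)) = √(36 + (-2 - 1/1006*1)) = √(36 + (-2 - 1/1006)) = √(36 - 2013/1006) = √(34203/1006) = √34408218/1006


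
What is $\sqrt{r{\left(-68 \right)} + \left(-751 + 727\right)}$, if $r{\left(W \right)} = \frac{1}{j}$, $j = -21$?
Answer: $\frac{i \sqrt{10605}}{21} \approx 4.9038 i$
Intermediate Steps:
$r{\left(W \right)} = - \frac{1}{21}$ ($r{\left(W \right)} = \frac{1}{-21} = - \frac{1}{21}$)
$\sqrt{r{\left(-68 \right)} + \left(-751 + 727\right)} = \sqrt{- \frac{1}{21} + \left(-751 + 727\right)} = \sqrt{- \frac{1}{21} - 24} = \sqrt{- \frac{505}{21}} = \frac{i \sqrt{10605}}{21}$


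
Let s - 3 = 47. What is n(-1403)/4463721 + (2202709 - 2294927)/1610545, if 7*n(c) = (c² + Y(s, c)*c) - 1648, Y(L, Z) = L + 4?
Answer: 6077445267/1863820917245 ≈ 0.0032607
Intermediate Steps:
s = 50 (s = 3 + 47 = 50)
Y(L, Z) = 4 + L
n(c) = -1648/7 + c²/7 + 54*c/7 (n(c) = ((c² + (4 + 50)*c) - 1648)/7 = ((c² + 54*c) - 1648)/7 = (-1648 + c² + 54*c)/7 = -1648/7 + c²/7 + 54*c/7)
n(-1403)/4463721 + (2202709 - 2294927)/1610545 = (-1648/7 + (⅐)*(-1403)² + (54/7)*(-1403))/4463721 + (2202709 - 2294927)/1610545 = (-1648/7 + (⅐)*1968409 - 75762/7)*(1/4463721) - 92218*1/1610545 = (-1648/7 + 1968409/7 - 75762/7)*(1/4463721) - 92218/1610545 = (1890999/7)*(1/4463721) - 92218/1610545 = 70037/1157261 - 92218/1610545 = 6077445267/1863820917245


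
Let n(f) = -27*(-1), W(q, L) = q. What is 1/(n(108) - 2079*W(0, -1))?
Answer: 1/27 ≈ 0.037037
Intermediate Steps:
n(f) = 27
1/(n(108) - 2079*W(0, -1)) = 1/(27 - 2079*0) = 1/(27 + 0) = 1/27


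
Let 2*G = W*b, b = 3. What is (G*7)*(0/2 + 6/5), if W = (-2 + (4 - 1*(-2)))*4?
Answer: 1008/5 ≈ 201.60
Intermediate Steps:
W = 16 (W = (-2 + (4 + 2))*4 = (-2 + 6)*4 = 4*4 = 16)
G = 24 (G = (16*3)/2 = (½)*48 = 24)
(G*7)*(0/2 + 6/5) = (24*7)*(0/2 + 6/5) = 168*(0*(½) + 6*(⅕)) = 168*(0 + 6/5) = 168*(6/5) = 1008/5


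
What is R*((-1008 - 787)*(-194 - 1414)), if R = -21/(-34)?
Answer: 30306780/17 ≈ 1.7828e+6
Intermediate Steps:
R = 21/34 (R = -21*(-1/34) = 21/34 ≈ 0.61765)
R*((-1008 - 787)*(-194 - 1414)) = 21*((-1008 - 787)*(-194 - 1414))/34 = 21*(-1795*(-1608))/34 = (21/34)*2886360 = 30306780/17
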